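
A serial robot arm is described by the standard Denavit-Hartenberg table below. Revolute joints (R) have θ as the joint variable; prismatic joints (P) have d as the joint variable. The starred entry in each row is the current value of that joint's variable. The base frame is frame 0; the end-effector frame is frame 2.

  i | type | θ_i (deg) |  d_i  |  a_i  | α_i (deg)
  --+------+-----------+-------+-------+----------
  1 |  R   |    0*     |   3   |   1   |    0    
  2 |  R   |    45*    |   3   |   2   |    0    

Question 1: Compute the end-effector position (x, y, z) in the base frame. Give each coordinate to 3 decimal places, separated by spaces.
after link 1: o_1 = (1.0000, 0.0000, 3.0000)
after link 2: o_2 = (2.4142, 1.4142, 6.0000)

2.414 1.414 6.000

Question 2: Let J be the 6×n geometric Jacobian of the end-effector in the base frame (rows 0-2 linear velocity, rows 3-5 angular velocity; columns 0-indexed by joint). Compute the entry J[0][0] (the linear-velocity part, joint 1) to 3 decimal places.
-1.414

axis z_0 = ẑ; lever o_n−o_0 = (2.4142,1.4142,6.0000)
cross product → J_v[:, 0] = (-1.4142,2.4142,0.0000)
J_ω[:, 0] = z_0
entry J[0][0] = -1.4142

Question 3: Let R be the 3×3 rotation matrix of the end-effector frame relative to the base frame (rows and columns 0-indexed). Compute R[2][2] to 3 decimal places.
End-effector z-axis (col 2 of R) = (0.0000,0.0000,1.0000)
R[2][2] = 1.0000

1.000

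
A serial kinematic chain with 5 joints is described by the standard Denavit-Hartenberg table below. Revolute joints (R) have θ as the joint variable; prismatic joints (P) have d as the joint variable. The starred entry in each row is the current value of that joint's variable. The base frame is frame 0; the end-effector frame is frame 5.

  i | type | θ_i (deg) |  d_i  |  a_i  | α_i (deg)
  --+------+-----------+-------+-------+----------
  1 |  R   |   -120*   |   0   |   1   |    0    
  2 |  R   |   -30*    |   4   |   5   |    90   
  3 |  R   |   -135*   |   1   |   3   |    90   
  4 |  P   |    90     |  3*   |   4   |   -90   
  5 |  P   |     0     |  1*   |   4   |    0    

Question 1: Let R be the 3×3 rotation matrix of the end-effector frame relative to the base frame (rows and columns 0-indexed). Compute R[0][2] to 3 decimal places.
-0.612

End-effector z-axis (col 2 of R) = (-0.6124,-0.3536,0.7071)
R[0][2] = -0.6124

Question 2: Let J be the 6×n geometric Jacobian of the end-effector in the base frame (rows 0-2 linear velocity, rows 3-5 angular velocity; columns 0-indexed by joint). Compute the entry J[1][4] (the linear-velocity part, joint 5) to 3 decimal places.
-0.354

prismatic axis z_4 = (-0.6124,-0.3536,0.7071)
J_v[:, 4] = z_4; J_ω[:, 4] = (0,0,0)
entry J[1][4] = -0.3536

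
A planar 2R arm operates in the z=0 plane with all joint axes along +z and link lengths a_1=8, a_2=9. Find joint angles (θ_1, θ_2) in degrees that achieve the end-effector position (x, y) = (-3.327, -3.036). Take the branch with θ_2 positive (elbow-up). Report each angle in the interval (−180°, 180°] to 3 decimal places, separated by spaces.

134.995 150.005

cos θ_2 = (20.2862−8²−9²)/(2·8·9) = -0.8661; θ_2 = 150.0049° (elbow-up)
β = atan2(-3.0360,-3.3270) = -137.6185°; ψ = atan2(4.4993,0.2054) = 87.3863°
θ_1 = β − ψ = -225.0048°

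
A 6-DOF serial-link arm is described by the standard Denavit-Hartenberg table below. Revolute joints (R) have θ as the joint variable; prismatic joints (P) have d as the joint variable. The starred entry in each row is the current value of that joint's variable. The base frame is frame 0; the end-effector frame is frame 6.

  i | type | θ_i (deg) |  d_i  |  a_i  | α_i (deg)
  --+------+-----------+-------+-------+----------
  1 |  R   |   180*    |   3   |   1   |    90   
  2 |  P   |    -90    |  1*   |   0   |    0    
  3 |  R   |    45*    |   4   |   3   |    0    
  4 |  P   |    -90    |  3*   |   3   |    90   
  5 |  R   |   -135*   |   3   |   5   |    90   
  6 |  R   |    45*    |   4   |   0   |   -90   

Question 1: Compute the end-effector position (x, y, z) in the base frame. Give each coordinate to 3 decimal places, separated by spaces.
-3.379 7.293 5.379

after link 1: o_1 = (-1.0000, 0.0000, 3.0000)
after link 2: o_2 = (-1.0000, 1.0000, 3.0000)
after link 3: o_3 = (-3.1213, 5.0000, 0.8787)
after link 4: o_4 = (-1.0000, 8.0000, -1.2426)
after link 5: o_5 = (-1.3787, 4.4645, 3.3787)
after link 6: o_6 = (-3.3787, 7.2929, 5.3787)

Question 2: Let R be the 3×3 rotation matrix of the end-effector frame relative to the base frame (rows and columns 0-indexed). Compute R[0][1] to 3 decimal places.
End-effector y-axis (col 1 of R) = (0.5000,-0.7071,-0.5000)
R[0][1] = 0.5000

0.500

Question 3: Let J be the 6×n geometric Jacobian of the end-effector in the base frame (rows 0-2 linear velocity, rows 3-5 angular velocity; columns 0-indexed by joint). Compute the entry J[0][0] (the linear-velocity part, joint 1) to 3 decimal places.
axis z_0 = ẑ; lever o_n−o_0 = (-3.3787,7.2929,5.3787)
cross product → J_v[:, 0] = (-7.2929,-3.3787,0.0000)
J_ω[:, 0] = z_0
entry J[0][0] = -7.2929

-7.293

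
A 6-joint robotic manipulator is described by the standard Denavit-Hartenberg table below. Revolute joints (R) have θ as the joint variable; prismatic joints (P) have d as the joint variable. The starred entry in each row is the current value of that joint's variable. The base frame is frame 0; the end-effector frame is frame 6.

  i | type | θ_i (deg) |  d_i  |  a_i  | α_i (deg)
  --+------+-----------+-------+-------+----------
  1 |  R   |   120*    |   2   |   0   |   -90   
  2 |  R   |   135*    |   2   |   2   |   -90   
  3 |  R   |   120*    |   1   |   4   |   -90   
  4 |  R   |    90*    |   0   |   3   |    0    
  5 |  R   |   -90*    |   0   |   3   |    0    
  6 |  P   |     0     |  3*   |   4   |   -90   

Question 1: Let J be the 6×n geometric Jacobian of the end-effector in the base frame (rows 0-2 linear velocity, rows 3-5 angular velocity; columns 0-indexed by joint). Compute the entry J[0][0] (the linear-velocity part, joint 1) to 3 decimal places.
axis z_0 = ẑ; lever o_n−o_0 = (2.3558,7.9722,4.8978)
cross product → J_v[:, 0] = (-7.9722,2.3558,0.0000)
J_ω[:, 0] = z_0
entry J[0][0] = -7.9722

-7.972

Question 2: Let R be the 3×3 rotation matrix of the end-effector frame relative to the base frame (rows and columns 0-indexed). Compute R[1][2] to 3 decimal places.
0.612

End-effector z-axis (col 2 of R) = (-0.3536,0.6124,-0.7071)
R[1][2] = 0.6124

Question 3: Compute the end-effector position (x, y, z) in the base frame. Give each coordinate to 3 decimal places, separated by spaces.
after link 1: o_1 = (0.0000, 0.0000, 2.0000)
after link 2: o_2 = (-1.0249, -2.2247, 0.5858)
after link 3: o_3 = (1.6215, 0.1197, 2.7071)
after link 4: o_4 = (0.5608, 1.9568, 0.5858)
after link 5: o_5 = (2.2805, 4.1744, 1.6464)
after link 6: o_6 = (2.3558, 7.9722, 4.8978)

2.356 7.972 4.898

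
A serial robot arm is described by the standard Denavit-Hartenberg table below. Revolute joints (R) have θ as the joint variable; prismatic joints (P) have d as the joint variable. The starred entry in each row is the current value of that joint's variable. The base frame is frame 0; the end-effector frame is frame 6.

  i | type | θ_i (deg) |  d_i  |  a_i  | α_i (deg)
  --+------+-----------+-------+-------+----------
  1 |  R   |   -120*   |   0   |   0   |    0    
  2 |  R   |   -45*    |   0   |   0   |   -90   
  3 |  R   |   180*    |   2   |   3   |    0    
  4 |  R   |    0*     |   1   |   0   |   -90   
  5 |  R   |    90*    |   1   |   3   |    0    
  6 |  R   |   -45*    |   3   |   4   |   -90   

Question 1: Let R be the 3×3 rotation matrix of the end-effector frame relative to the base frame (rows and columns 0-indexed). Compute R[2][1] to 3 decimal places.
End-effector y-axis (col 1 of R) = (-0.0000,-0.0000,-1.0000)
R[2][1] = -1.0000

-1.000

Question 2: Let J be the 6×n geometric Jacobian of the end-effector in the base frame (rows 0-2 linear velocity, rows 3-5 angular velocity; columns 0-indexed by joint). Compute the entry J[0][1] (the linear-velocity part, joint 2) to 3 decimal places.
-4.241

axis z_1 = (0.0000,0.0000,1.0000); lever o_n−o_1 = (4.8978,4.2406,4.0000)
cross product → J_v[:, 1] = (-4.2406,4.8978,0.0000)
J_ω[:, 1] = z_1
entry J[0][1] = -4.2406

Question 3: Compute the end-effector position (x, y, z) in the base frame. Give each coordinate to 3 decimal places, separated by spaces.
after link 1: o_1 = (0.0000, 0.0000, 0.0000)
after link 2: o_2 = (0.0000, 0.0000, 0.0000)
after link 3: o_3 = (3.4154, -1.1554, -0.0000)
after link 4: o_4 = (3.6742, -2.1213, -0.0000)
after link 5: o_5 = (2.8978, 0.7765, 1.0000)
after link 6: o_6 = (4.8978, 4.2406, 4.0000)

4.898 4.241 4.000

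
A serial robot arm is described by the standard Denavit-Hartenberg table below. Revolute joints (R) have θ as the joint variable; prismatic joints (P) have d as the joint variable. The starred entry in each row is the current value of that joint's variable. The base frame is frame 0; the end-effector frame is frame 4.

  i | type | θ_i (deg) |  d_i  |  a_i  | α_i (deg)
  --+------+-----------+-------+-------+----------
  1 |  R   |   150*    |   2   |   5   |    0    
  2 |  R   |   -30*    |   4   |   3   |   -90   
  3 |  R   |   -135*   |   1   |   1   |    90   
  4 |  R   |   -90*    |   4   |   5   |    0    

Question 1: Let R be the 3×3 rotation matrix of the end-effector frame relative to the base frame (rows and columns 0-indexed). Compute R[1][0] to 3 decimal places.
0.500

End-effector x-axis (col 0 of R) = (0.8660,0.5000,-0.0000)
R[1][0] = 0.5000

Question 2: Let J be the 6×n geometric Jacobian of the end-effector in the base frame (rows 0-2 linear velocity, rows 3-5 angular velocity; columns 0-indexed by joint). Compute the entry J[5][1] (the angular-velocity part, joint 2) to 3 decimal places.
1.000

axis z_1 = (0.0000,0.0000,1.0000); lever o_n−o_1 = (3.7319,1.5362,1.8787)
cross product → J_v[:, 1] = (-1.5362,3.7319,0.0000)
J_ω[:, 1] = z_1
entry J[5][1] = 1.0000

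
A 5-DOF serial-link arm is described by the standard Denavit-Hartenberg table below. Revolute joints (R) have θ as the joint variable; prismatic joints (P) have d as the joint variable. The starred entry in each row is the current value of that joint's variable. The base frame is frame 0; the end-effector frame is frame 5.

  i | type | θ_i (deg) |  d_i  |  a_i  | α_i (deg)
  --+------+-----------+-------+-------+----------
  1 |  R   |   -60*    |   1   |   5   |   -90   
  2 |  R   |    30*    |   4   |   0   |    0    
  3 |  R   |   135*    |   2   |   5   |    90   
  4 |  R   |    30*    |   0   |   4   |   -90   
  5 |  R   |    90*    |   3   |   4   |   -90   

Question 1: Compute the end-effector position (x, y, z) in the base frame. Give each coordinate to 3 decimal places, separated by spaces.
7.797 7.691 3.061

after link 1: o_1 = (2.5000, -4.3301, 1.0000)
after link 2: o_2 = (5.9641, -2.3301, 1.0000)
after link 3: o_3 = (5.2813, 2.8525, -0.2941)
after link 4: o_4 = (5.3404, 6.7502, -1.1907)
after link 5: o_5 = (7.7972, 7.6911, 3.0613)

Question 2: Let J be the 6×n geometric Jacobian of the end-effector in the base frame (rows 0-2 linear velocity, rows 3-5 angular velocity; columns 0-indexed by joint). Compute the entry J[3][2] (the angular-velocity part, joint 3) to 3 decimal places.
0.866

axis z_2 = (0.8660,0.5000,0.0000); lever o_n−o_2 = (1.8331,10.0212,2.0613)
cross product → J_v[:, 2] = (1.0306,-1.7851,7.7621)
J_ω[:, 2] = z_2
entry J[3][2] = 0.8660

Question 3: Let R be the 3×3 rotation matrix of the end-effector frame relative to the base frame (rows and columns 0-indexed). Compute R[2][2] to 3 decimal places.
End-effector z-axis (col 2 of R) = (-0.0148,-0.9744,0.2241)
R[2][2] = 0.2241

0.224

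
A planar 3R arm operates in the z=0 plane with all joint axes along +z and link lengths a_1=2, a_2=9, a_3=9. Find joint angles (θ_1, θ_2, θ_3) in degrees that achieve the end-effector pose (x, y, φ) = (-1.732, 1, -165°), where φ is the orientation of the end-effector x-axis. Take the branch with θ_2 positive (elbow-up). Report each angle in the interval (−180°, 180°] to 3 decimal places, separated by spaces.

-98.878 134.998 158.879

wrist centre = target − a_3·(cos φ, sin φ) = (6.9613, 3.3294)
cos θ_2 = (59.5449−2²−9²)/(2·2·9) = -0.7071; θ_2 = 134.9984° (elbow-up)
β = atan2(3.3294,6.9613) = 25.5602°; ψ = atan2(6.3641,-4.3638) = 124.4378°
θ_1 = β − ψ = -98.8776°
θ_3 = φ − θ_1 − θ_2 = 158.8792° (wrapped to (-180°,180°])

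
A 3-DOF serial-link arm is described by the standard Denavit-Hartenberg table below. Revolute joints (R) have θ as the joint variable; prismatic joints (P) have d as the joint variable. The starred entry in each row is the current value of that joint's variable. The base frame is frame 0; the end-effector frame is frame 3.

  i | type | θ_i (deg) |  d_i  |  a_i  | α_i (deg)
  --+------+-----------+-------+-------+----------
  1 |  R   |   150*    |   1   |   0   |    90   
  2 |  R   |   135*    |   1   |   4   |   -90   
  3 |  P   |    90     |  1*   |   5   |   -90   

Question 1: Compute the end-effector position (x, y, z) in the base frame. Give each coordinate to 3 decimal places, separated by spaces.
after link 1: o_1 = (0.0000, 0.0000, 1.0000)
after link 2: o_2 = (2.9495, -0.5482, 3.8284)
after link 3: o_3 = (1.0619, -5.2319, 3.1213)

1.062 -5.232 3.121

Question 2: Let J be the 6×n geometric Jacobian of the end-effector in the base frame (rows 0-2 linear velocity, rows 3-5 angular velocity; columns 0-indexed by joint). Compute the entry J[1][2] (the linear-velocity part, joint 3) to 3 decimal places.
prismatic axis z_2 = (0.6124,-0.3536,-0.7071)
J_v[:, 2] = z_2; J_ω[:, 2] = (0,0,0)
entry J[1][2] = -0.3536

-0.354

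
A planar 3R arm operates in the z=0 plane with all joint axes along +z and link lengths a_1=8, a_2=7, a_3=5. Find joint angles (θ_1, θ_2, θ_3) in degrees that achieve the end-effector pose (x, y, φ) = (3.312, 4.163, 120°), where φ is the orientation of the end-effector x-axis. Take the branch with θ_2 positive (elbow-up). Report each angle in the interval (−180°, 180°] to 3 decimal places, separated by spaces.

-60.003 134.998 45.006

wrist centre = target − a_3·(cos φ, sin φ) = (5.8120, -0.1671)
cos θ_2 = (33.8073−8²−7²)/(2·8·7) = -0.7071; θ_2 = 134.9977° (elbow-up)
β = atan2(-0.1671,5.8120) = -1.6471°; ψ = atan2(4.9499,3.0505) = 58.3561°
θ_1 = β − ψ = -60.0033°
θ_3 = φ − θ_1 − θ_2 = 45.0056° (wrapped to (-180°,180°])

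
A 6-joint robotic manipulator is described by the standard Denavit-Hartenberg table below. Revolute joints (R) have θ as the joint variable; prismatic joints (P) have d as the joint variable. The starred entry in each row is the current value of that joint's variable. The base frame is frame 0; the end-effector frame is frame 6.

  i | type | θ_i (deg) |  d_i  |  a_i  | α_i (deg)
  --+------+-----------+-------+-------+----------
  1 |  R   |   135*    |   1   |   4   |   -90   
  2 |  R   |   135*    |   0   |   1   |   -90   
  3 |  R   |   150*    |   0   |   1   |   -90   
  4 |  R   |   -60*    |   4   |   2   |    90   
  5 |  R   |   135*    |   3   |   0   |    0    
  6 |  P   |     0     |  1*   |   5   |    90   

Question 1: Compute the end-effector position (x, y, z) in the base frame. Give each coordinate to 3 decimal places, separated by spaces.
-8.235 -3.279 1.452

after link 1: o_1 = (-2.8284, 2.8284, 1.0000)
after link 2: o_2 = (-2.3284, 2.3284, 0.2929)
after link 3: o_3 = (-2.4079, 3.1150, 0.9053)
after link 4: o_4 = (-5.0708, 1.5860, 4.1566)
after link 5: o_5 = (-4.1144, -1.2075, 3.6263)
after link 6: o_6 = (-8.2350, -3.2794, 1.4519)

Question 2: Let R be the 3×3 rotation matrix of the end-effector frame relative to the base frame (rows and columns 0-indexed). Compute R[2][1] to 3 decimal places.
End-effector y-axis (col 1 of R) = (0.3188,-0.9312,-0.1768)
R[2][1] = -0.1768

-0.177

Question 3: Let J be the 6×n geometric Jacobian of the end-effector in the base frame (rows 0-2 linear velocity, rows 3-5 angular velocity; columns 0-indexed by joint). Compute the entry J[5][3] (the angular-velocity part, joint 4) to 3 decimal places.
axis z_3 = (-0.8624,-0.3624,0.3536); lever o_n−o_3 = (-5.8271,-6.3944,0.5466)
cross product → J_v[:, 3] = (2.0627,-1.5888,3.4028)
J_ω[:, 3] = z_3
entry J[5][3] = 0.3536

0.354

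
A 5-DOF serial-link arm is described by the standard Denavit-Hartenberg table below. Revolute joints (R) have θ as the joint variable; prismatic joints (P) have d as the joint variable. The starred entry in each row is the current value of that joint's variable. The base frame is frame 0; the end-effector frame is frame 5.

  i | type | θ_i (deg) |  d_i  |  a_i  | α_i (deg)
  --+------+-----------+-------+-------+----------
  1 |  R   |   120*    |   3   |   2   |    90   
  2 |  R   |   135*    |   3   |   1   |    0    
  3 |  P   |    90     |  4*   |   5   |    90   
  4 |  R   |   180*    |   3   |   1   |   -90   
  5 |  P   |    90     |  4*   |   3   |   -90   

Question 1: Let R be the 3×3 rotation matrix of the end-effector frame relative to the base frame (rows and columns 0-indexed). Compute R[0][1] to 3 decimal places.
End-effector y-axis (col 1 of R) = (0.8660,0.5000,-0.0000)
R[0][1] = 0.8660

0.866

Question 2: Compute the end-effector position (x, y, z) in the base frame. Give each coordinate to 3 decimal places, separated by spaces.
3.366 0.170 0.879

after link 1: o_1 = (-1.0000, 1.7321, 3.0000)
after link 2: o_2 = (1.9516, 2.6197, 3.7071)
after link 3: o_3 = (7.1835, 1.5578, 0.1716)
after link 4: o_4 = (7.8906, 0.3331, 3.0000)
after link 5: o_5 = (3.3658, 0.1702, 0.8787)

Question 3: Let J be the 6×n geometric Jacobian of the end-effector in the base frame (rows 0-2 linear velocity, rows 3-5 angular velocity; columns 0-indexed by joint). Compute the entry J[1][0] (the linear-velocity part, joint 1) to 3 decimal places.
3.366

axis z_0 = ẑ; lever o_n−o_0 = (3.3658,0.1702,0.8787)
cross product → J_v[:, 0] = (-0.1702,3.3658,0.0000)
J_ω[:, 0] = z_0
entry J[1][0] = 3.3658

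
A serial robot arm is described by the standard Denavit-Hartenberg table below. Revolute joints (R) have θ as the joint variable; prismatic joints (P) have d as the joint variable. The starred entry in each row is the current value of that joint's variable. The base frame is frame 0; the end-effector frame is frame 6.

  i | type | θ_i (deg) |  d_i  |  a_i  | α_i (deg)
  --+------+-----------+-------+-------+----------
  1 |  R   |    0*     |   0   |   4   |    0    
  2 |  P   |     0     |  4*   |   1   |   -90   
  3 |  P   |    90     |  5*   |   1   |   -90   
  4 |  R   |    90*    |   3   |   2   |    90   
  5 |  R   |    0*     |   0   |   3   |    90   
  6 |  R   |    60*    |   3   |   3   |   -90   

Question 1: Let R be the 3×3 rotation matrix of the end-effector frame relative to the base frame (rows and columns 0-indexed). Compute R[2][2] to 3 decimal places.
End-effector z-axis (col 2 of R) = (0.0000,0.8660,-0.5000)
R[2][2] = -0.5000

-0.500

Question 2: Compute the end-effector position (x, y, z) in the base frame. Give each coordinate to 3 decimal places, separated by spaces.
after link 1: o_1 = (4.0000, 0.0000, 0.0000)
after link 2: o_2 = (5.0000, 0.0000, 4.0000)
after link 3: o_3 = (5.0000, 5.0000, 3.0000)
after link 4: o_4 = (2.0000, 3.0000, 3.0000)
after link 5: o_5 = (2.0000, 0.0000, 3.0000)
after link 6: o_6 = (5.0000, -1.5000, 0.4019)

5.000 -1.500 0.402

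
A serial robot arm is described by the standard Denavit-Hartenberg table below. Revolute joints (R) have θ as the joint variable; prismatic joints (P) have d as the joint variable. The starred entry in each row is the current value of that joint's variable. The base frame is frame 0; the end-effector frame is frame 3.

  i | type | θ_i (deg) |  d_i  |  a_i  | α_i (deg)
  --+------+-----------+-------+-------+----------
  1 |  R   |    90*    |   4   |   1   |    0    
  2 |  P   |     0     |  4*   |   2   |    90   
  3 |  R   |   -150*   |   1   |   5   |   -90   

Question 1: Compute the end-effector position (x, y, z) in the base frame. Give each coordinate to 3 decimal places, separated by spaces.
after link 1: o_1 = (0.0000, 1.0000, 4.0000)
after link 2: o_2 = (0.0000, 3.0000, 8.0000)
after link 3: o_3 = (1.0000, -1.3301, 5.5000)

1.000 -1.330 5.500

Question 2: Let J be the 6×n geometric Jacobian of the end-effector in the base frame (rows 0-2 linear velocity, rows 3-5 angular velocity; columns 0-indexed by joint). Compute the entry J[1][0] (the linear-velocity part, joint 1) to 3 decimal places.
1.000

axis z_0 = ẑ; lever o_n−o_0 = (1.0000,-1.3301,5.5000)
cross product → J_v[:, 0] = (1.3301,1.0000,-0.0000)
J_ω[:, 0] = z_0
entry J[1][0] = 1.0000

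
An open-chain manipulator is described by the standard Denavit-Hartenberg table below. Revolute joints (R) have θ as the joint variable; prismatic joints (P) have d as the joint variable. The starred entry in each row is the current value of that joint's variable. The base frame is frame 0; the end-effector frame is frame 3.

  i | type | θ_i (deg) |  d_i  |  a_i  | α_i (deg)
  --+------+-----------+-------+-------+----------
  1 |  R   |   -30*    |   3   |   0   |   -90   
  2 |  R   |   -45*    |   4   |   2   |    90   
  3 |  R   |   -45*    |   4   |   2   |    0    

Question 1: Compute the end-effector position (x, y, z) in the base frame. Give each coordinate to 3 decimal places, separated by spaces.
after link 1: o_1 = (0.0000, 0.0000, 3.0000)
after link 2: o_2 = (3.2247, 2.7570, 4.4142)
after link 3: o_3 = (0.9342, 2.4465, 8.2426)

0.934 2.446 8.243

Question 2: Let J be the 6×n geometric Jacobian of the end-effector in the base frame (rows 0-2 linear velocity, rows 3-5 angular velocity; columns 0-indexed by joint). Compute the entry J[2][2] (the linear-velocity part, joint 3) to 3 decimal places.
axis z_2 = (-0.6124,0.3536,0.7071); lever o_n−o_2 = (-2.2906,-0.3105,3.8284)
cross product → J_v[:, 2] = (1.5731,0.7247,1.0000)
J_ω[:, 2] = z_2
entry J[2][2] = 1.0000

1.000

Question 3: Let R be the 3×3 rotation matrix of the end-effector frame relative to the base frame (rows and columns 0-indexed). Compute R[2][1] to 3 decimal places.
End-effector y-axis (col 1 of R) = (0.7866,0.3624,0.5000)
R[2][1] = 0.5000

0.500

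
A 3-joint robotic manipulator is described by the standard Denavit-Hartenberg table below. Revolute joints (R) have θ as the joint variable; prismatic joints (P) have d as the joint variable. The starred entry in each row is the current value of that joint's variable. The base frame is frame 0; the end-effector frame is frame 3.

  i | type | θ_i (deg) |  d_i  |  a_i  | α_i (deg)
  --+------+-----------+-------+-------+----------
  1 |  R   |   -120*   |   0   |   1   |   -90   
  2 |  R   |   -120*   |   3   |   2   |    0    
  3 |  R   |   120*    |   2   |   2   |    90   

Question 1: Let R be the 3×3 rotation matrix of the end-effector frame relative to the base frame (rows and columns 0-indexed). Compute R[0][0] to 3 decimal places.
End-effector x-axis (col 0 of R) = (-0.5000,-0.8660,0.0000)
R[0][0] = -0.5000

-0.500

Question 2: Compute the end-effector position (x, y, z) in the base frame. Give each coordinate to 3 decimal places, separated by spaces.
3.330 -4.232 1.732

after link 1: o_1 = (-0.5000, -0.8660, 0.0000)
after link 2: o_2 = (2.5981, -1.5000, 1.7321)
after link 3: o_3 = (3.3301, -4.2321, 1.7321)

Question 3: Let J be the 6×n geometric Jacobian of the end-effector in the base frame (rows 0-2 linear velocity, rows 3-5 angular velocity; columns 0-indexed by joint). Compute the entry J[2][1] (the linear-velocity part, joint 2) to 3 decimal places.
-1.000

axis z_1 = (0.8660,-0.5000,0.0000); lever o_n−o_1 = (3.8301,-3.3660,1.7321)
cross product → J_v[:, 1] = (-0.8660,-1.5000,-1.0000)
J_ω[:, 1] = z_1
entry J[2][1] = -1.0000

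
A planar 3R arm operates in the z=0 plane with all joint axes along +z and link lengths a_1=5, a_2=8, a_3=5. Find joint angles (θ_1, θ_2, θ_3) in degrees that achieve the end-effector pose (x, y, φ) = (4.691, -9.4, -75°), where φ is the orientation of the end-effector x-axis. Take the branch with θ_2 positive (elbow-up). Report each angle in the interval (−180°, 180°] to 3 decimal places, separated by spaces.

-150.007 135.004 -59.998

wrist centre = target − a_3·(cos φ, sin φ) = (3.3969, -4.5704)
cos θ_2 = (32.4273−5²−8²)/(2·5·8) = -0.7072; θ_2 = 135.0043° (elbow-up)
β = atan2(-4.5704,3.3969) = -53.3786°; ψ = atan2(5.6564,-0.6573) = 96.6280°
θ_1 = β − ψ = -150.0066°
θ_3 = φ − θ_1 − θ_2 = -59.9976° (wrapped to (-180°,180°])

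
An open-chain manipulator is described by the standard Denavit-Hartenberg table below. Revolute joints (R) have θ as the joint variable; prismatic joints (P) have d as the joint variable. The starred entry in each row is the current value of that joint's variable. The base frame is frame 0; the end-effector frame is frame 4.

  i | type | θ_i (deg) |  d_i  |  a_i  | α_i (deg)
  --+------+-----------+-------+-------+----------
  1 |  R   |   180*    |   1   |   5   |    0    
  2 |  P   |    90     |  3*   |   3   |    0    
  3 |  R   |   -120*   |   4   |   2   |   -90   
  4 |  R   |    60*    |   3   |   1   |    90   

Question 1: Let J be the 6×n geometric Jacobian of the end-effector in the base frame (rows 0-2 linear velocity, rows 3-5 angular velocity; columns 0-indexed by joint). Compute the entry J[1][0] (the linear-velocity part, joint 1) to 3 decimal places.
-8.665

axis z_0 = ẑ; lever o_n−o_0 = (-8.6651,-4.3481,7.1340)
cross product → J_v[:, 0] = (4.3481,-8.6651,0.0000)
J_ω[:, 0] = z_0
entry J[1][0] = -8.6651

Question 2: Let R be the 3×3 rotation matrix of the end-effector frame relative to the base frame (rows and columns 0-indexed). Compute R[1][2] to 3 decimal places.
End-effector z-axis (col 2 of R) = (-0.7500,0.4330,0.5000)
R[1][2] = 0.4330

0.433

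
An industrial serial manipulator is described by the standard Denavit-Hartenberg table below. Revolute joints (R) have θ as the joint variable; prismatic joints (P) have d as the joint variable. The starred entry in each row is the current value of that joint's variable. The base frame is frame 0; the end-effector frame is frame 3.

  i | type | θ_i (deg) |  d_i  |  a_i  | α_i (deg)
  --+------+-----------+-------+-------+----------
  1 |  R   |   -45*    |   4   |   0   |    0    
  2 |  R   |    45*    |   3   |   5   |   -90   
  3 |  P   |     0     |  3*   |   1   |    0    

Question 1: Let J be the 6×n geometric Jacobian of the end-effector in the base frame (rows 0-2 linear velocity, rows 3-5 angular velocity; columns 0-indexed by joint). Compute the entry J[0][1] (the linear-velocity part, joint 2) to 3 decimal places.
axis z_1 = (0.0000,0.0000,1.0000); lever o_n−o_1 = (6.0000,3.0000,3.0000)
cross product → J_v[:, 1] = (-3.0000,6.0000,0.0000)
J_ω[:, 1] = z_1
entry J[0][1] = -3.0000

-3.000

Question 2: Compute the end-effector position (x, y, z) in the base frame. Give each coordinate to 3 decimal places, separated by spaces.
after link 1: o_1 = (0.0000, 0.0000, 4.0000)
after link 2: o_2 = (5.0000, 0.0000, 7.0000)
after link 3: o_3 = (6.0000, 3.0000, 7.0000)

6.000 3.000 7.000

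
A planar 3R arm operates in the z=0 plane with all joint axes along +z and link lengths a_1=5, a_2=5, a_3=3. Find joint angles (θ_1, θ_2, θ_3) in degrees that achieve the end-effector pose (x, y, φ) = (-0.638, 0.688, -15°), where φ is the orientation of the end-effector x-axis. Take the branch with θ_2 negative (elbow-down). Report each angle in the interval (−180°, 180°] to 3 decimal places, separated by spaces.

-135.000 -134.997 -105.003

wrist centre = target − a_3·(cos φ, sin φ) = (-3.5358, 1.4645)
cos θ_2 = (14.6464−5²−5²)/(2·5·5) = -0.7071; θ_2 = -134.9973° (elbow-down)
β = atan2(1.4645,-3.5358) = 157.5015°; ψ = atan2(-3.5357,1.4646) = -67.4986°
θ_1 = β − ψ = 225.0001°
θ_3 = φ − θ_1 − θ_2 = -105.0029° (wrapped to (-180°,180°])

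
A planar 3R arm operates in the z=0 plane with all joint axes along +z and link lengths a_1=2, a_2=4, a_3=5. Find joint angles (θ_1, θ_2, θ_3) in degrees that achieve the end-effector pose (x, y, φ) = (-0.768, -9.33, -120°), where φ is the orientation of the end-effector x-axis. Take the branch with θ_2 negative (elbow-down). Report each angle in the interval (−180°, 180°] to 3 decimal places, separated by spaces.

-29.996 -60.006 -29.998

wrist centre = target − a_3·(cos φ, sin φ) = (1.7320, -4.9999)
cos θ_2 = (27.9986−2²−4²)/(2·2·4) = 0.4999; θ_2 = -60.0060° (elbow-down)
β = atan2(-4.9999,1.7320) = -70.8935°; ψ = atan2(-3.4643,3.9996) = -40.8977°
θ_1 = β − ψ = -29.9958°
θ_3 = φ − θ_1 − θ_2 = -29.9982° (wrapped to (-180°,180°])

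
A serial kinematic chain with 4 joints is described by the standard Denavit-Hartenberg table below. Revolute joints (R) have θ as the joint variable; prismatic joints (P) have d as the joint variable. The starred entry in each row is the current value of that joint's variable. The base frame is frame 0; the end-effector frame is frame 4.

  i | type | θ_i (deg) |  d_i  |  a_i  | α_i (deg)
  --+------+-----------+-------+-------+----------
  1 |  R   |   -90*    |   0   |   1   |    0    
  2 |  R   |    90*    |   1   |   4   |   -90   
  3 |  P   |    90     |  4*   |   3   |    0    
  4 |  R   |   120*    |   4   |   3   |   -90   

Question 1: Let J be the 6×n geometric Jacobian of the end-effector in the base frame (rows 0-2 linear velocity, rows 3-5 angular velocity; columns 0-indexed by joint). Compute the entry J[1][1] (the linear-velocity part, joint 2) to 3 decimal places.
axis z_1 = (0.0000,0.0000,1.0000); lever o_n−o_1 = (1.4019,8.0000,-0.5000)
cross product → J_v[:, 1] = (-8.0000,1.4019,0.0000)
J_ω[:, 1] = z_1
entry J[1][1] = 1.4019

1.402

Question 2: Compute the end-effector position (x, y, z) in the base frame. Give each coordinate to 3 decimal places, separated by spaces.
1.402 7.000 -0.500

after link 1: o_1 = (0.0000, -1.0000, 0.0000)
after link 2: o_2 = (4.0000, -1.0000, 1.0000)
after link 3: o_3 = (4.0000, 3.0000, -2.0000)
after link 4: o_4 = (1.4019, 7.0000, -0.5000)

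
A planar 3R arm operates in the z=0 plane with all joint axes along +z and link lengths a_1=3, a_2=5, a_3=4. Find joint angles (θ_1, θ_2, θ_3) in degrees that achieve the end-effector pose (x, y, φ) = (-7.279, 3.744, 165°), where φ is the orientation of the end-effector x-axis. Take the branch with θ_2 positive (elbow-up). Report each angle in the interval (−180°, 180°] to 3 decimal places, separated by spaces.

wrist centre = target − a_3·(cos φ, sin φ) = (-3.4153, 2.7087)
cos θ_2 = (19.0014−3²−5²)/(2·3·5) = -0.5000; θ_2 = 119.9968° (elbow-up)
β = atan2(2.7087,-3.4153) = 141.5815°; ψ = atan2(4.3303,0.5002) = 83.4103°
θ_1 = β − ψ = 58.1712°
θ_3 = φ − θ_1 − θ_2 = -13.1681° (wrapped to (-180°,180°])

58.171 119.997 -13.168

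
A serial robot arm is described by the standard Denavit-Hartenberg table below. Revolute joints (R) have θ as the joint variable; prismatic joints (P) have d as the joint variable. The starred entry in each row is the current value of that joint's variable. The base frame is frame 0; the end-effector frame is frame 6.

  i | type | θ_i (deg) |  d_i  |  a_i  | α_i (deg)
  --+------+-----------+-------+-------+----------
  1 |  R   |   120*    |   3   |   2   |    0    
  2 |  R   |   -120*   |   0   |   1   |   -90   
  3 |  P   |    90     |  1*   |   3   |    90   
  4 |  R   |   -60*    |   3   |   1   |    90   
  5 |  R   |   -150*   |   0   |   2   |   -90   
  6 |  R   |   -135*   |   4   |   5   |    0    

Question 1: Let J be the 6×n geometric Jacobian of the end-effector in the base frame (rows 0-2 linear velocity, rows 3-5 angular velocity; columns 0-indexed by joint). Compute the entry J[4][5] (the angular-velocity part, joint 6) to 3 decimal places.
-0.433

axis z_5 = (-0.8660,-0.4330,-0.2500); lever o_n−o_5 = (-1.6963,-6.1515,0.5309)
cross product → J_v[:, 5] = (-1.7678,0.8839,4.5928)
J_ω[:, 5] = z_5
entry J[4][5] = -0.4330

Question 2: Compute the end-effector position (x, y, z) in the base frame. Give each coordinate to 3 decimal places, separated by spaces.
after link 1: o_1 = (-1.0000, 1.7321, 3.0000)
after link 2: o_2 = (0.0000, 1.7321, 3.0000)
after link 3: o_3 = (0.0000, 2.7321, 0.0000)
after link 4: o_4 = (3.0000, 1.8660, -0.5000)
after link 5: o_5 = (2.0000, 3.3660, 0.3660)
after link 6: o_6 = (0.3037, -2.7854, 0.8970)

0.304 -2.785 0.897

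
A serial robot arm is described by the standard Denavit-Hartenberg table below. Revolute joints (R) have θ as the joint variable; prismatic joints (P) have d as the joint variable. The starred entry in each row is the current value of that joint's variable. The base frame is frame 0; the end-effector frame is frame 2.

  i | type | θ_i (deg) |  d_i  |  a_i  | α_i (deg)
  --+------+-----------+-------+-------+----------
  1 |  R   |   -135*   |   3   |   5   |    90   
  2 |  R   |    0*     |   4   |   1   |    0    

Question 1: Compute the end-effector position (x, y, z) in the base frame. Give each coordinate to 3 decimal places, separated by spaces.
after link 1: o_1 = (-3.5355, -3.5355, 3.0000)
after link 2: o_2 = (-7.0711, -1.4142, 3.0000)

-7.071 -1.414 3.000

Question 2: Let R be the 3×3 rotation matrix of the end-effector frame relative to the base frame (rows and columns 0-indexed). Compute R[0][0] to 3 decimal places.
-0.707

End-effector x-axis (col 0 of R) = (-0.7071,-0.7071,0.0000)
R[0][0] = -0.7071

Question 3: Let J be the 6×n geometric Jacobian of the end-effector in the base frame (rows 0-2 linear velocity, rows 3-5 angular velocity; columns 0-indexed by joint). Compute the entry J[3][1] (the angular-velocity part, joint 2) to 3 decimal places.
axis z_1 = (-0.7071,0.7071,0.0000); lever o_n−o_1 = (-3.5355,2.1213,0.0000)
cross product → J_v[:, 1] = (0.0000,0.0000,1.0000)
J_ω[:, 1] = z_1
entry J[3][1] = -0.7071

-0.707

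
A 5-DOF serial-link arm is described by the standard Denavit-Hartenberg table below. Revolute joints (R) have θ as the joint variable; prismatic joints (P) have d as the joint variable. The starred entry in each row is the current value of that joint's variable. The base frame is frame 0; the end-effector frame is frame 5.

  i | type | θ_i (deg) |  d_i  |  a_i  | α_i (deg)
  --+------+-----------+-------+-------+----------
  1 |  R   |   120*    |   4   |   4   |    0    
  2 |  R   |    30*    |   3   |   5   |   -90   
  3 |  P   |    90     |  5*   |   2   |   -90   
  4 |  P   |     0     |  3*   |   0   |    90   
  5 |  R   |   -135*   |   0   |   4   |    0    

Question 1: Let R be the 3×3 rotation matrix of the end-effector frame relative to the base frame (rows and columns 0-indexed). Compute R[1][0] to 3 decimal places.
End-effector x-axis (col 0 of R) = (-0.6124,0.3536,0.7071)
R[1][0] = 0.3536

0.354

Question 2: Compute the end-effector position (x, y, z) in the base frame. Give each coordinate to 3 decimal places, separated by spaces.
after link 1: o_1 = (-2.0000, 3.4641, 4.0000)
after link 2: o_2 = (-6.3301, 5.9641, 7.0000)
after link 3: o_3 = (-8.8301, 1.6340, 5.0000)
after link 4: o_4 = (-6.2321, 0.1340, 5.0000)
after link 5: o_5 = (-8.6815, 1.5482, 7.8284)

-8.682 1.548 7.828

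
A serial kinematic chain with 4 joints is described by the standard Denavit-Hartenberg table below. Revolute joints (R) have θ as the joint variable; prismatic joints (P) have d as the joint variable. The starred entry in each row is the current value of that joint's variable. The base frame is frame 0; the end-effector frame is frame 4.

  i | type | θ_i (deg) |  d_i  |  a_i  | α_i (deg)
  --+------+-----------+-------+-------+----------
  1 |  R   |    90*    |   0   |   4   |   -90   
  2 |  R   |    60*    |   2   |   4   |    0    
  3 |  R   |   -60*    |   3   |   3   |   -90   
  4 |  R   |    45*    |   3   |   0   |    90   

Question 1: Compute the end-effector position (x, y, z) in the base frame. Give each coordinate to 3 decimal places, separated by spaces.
after link 1: o_1 = (0.0000, 4.0000, 0.0000)
after link 2: o_2 = (-2.0000, 6.0000, -3.4641)
after link 3: o_3 = (-5.0000, 9.0000, -3.4641)
after link 4: o_4 = (-5.0000, 9.0000, -6.4641)

-5.000 9.000 -6.464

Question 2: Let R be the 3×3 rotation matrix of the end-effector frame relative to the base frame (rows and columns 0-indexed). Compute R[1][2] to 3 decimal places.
0.707

End-effector z-axis (col 2 of R) = (-0.7071,0.7071,0.0000)
R[1][2] = 0.7071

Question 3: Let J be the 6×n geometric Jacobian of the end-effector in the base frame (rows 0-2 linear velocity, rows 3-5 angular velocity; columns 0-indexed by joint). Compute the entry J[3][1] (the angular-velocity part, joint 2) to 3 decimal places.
axis z_1 = (-1.0000,0.0000,0.0000); lever o_n−o_1 = (-5.0000,5.0000,-6.4641)
cross product → J_v[:, 1] = (-0.0000,-6.4641,-5.0000)
J_ω[:, 1] = z_1
entry J[3][1] = -1.0000

-1.000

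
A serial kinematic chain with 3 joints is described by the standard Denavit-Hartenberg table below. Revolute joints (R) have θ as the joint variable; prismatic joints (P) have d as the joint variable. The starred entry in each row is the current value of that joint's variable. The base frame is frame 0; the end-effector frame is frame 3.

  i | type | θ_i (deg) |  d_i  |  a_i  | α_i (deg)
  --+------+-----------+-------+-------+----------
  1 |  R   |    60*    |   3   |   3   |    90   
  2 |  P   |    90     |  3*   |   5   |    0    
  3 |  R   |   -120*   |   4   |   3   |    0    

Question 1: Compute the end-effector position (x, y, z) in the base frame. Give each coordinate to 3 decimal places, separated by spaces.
after link 1: o_1 = (1.5000, 2.5981, 3.0000)
after link 2: o_2 = (4.0981, 1.0981, 8.0000)
after link 3: o_3 = (8.8612, 1.3481, 6.5000)

8.861 1.348 6.500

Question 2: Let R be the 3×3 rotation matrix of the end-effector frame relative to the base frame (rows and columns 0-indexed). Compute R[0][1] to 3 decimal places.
End-effector y-axis (col 1 of R) = (0.2500,0.4330,0.8660)
R[0][1] = 0.2500

0.250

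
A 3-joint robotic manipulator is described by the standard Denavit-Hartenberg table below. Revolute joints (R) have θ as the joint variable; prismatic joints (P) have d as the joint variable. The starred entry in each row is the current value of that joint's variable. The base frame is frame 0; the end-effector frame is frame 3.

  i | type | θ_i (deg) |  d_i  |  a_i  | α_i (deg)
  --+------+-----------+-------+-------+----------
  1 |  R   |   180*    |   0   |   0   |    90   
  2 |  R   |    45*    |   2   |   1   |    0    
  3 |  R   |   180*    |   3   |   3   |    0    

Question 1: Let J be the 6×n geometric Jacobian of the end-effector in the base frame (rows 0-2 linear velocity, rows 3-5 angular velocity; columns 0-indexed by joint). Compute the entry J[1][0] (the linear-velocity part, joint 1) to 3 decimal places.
1.414

axis z_0 = ẑ; lever o_n−o_0 = (1.4142,5.0000,-1.4142)
cross product → J_v[:, 0] = (-5.0000,1.4142,0.0000)
J_ω[:, 0] = z_0
entry J[1][0] = 1.4142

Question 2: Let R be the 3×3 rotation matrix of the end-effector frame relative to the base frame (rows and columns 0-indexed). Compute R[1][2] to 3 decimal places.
1.000

End-effector z-axis (col 2 of R) = (0.0000,1.0000,0.0000)
R[1][2] = 1.0000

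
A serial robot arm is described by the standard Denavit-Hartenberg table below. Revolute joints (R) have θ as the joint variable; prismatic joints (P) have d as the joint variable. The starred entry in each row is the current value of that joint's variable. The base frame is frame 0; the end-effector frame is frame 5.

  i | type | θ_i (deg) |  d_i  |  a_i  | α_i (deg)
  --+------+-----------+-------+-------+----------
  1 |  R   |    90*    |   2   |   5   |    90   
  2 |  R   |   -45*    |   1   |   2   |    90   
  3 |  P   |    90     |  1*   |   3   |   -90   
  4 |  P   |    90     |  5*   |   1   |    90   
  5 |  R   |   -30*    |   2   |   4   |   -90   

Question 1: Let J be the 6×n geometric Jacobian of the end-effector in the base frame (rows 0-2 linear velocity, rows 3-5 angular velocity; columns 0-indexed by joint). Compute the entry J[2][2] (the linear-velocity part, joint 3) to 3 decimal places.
-0.707

prismatic axis z_2 = (0.0000,-0.7071,-0.7071)
J_v[:, 2] = z_2; J_ω[:, 2] = (0,0,0)
entry J[2][2] = -0.7071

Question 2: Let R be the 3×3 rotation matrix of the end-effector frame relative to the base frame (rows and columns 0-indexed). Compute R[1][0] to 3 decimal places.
0.966

End-effector x-axis (col 0 of R) = (0.0000,0.9659,0.2588)
R[1][0] = 0.9659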